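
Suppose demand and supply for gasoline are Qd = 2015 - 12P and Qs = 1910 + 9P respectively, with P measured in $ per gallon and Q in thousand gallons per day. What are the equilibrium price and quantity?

Equating demand and supply, 2015 - 12P = 1910 + 9P gives 21P = 105, so P* = 5.
Substitute back: Q* = 2015 - 12(5) = 1955.

P* = 5, Q* = 1955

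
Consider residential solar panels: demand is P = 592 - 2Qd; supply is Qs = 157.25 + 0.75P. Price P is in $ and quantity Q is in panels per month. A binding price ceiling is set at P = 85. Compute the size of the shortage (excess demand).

In direct form, Qd = 296 - 0.5P.
Evaluating both curves at the ceiling price 85 gives Qd = 253.5, Qs = 221.
Shortage = Qd - Qs = 253.5 - 221 = 32.5.

Shortage = 32.5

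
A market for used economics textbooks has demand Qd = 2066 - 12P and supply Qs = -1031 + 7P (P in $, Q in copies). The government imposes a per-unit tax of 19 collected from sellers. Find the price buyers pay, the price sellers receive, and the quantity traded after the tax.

With a tax of 19 on sellers, they supply based on the net price P_s = P_b - 19, so Qs = -1164 + 7P_b.
Set Qd = Qs: 2066 - 12P_b = -1164 + 7P_b, so 3230 = 19P_b and P_b = 170.
So P_s = 151 and the quantity traded is Q = 2066 - 12(170) = 26.

P_b = 170, P_s = 151, Q = 26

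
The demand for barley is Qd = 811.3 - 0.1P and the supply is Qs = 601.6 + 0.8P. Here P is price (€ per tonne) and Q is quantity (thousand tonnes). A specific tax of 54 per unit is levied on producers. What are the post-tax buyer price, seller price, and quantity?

P_b = 281, P_s = 227, Q = 783.2

With a tax of 54 on producers, they supply based on the net price P_s = P_b - 54, so Qs = 558.4 + 0.8P_b.
Equate demand and the shifted supply: 811.3 - 0.1P_b = 558.4 + 0.8P_b, giving 0.9P_b = 252.9, so P_b = 281.
Then P_s = 281 - 54 = 227 and Q = 811.3 - 0.1(281) = 783.2.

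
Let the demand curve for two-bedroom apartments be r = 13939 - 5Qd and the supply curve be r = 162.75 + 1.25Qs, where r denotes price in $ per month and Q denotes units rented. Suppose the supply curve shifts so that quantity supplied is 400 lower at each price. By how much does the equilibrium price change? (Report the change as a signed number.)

In direct form, Qd = 2787.8 - 0.2r and Qs = -130.2 + 0.8r.
The market clears where 2787.8 - 0.2r = -130.2 + 0.8r. Rearranging, r = 2918, hence r* = 2918.
From the demand curve, Q* = 2787.8 - 0.2(2918) = 2204.2.
After the shift, supply is Qs = -530.2 + 0.8r.
The new intersection has 3318 = r, i.e. r = 3318, Q = 2124.2.
Δr = 3318 - 2918 = 400.

Δr = 400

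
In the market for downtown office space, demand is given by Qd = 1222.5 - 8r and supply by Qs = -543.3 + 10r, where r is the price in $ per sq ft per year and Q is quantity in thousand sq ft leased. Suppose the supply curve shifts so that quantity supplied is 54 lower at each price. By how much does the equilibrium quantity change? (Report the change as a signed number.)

ΔQ = -24

The market clears where 1222.5 - 8r = -543.3 + 10r. Rearranging, 18r = 1765.8, hence r* = 98.1.
Substitute back: Q* = 1222.5 - 8(98.1) = 437.7.
After the shift, supply is Qs = -597.3 + 10r.
Re-solving, 18r = 1819.8 gives r = 101.1 and Q = 413.7.
ΔQ = 413.7 - 437.7 = -24.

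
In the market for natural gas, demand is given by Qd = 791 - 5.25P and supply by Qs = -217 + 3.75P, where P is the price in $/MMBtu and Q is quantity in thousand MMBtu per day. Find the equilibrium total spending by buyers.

Set Qd = Qs: 791 - 5.25P = -217 + 3.75P, so 1008 = 9P and P* = 112.
Then Q* = 791 - 5.25(112) = 203.
Total spending by buyers = P* × Q* = 112 × 203 = 22736.

Total spending by buyers = 22736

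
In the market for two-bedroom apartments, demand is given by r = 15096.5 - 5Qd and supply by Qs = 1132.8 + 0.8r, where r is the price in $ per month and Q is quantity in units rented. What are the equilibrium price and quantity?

In direct form, Qd = 3019.3 - 0.2r.
The market clears where 3019.3 - 0.2r = 1132.8 + 0.8r. Rearranging, r = 1886.5, hence r* = 1886.5.
From the demand curve, Q* = 3019.3 - 0.2(1886.5) = 2642.

r* = 1886.5, Q* = 2642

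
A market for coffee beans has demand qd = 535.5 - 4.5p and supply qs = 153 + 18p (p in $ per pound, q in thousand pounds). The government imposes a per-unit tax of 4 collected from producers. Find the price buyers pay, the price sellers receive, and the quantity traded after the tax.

p_b = 20.2, p_s = 16.2, q = 444.6

Producers keep p_s = p_b - 4 per unit, so supply in terms of the buyer price is qs = 81 + 18p_b.
Set qd = qs: 535.5 - 4.5p_b = 81 + 18p_b, so 454.5 = 22.5p_b and p_b = 20.2.
Then p_s = 20.2 - 4 = 16.2 and q = 535.5 - 4.5(20.2) = 444.6.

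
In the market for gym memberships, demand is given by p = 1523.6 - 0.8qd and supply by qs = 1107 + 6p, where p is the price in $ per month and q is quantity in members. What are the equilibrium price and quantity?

p* = 110, q* = 1767

Rewriting in direct form: qd = 1904.5 - 1.25p.
Equating demand and supply, 1904.5 - 1.25p = 1107 + 6p gives 7.25p = 797.5, so p* = 110.
Then q* = 1904.5 - 1.25(110) = 1767.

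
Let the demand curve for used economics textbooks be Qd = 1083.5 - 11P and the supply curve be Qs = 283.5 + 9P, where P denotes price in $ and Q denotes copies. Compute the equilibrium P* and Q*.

Set Qd = Qs: 1083.5 - 11P = 283.5 + 9P, so 800 = 20P and P* = 40.
Then Q* = 1083.5 - 11(40) = 643.5.

P* = 40, Q* = 643.5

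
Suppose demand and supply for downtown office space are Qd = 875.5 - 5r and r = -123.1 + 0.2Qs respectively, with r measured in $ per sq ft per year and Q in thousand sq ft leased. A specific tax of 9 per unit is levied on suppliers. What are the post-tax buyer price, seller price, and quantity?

Inverting to quantity form: Qs = 615.5 + 5r.
Suppliers keep r_s = r_b - 9 per unit, so supply in terms of the buyer price is Qs = 570.5 + 5r_b.
Market clearing requires 875.5 - 5r_b = 570.5 + 5r_b; hence 305 = 10r_b and r_b = 30.5.
So r_s = 21.5 and the quantity traded is Q = 875.5 - 5(30.5) = 723.

r_b = 30.5, r_s = 21.5, Q = 723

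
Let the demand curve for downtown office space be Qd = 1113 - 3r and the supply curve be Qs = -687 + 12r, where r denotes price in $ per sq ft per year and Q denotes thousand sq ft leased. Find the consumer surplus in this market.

Consumer surplus = 94501.5

At equilibrium Qd = Qs, so 1113 - 3r = -687 + 12r; collecting terms, 1800 = 15r and r* = 120.
From the demand curve, Q* = 1113 - 3(120) = 753.
Demand choke price (Qd = 0): r = 1113/3 = 371. Consumer surplus = ½ × (371 - 120) × 753 = 94501.5.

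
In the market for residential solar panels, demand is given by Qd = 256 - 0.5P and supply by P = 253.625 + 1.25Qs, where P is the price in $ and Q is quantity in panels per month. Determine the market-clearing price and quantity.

P* = 353, Q* = 79.5

In direct form, Qs = -202.9 + 0.8P.
At equilibrium Qd = Qs, so 256 - 0.5P = -202.9 + 0.8P; collecting terms, 458.9 = 1.3P and P* = 353.
Plugging P* into demand: Q* = 256 - 0.5(353) = 79.5.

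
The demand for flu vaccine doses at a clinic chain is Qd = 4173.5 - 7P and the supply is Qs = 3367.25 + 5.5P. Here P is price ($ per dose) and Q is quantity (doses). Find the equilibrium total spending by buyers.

Set Qd = Qs: 4173.5 - 7P = 3367.25 + 5.5P, so 806.25 = 12.5P and P* = 64.5.
Substitute back: Q* = 4173.5 - 7(64.5) = 3722.
Total spending by buyers = P* × Q* = 64.5 × 3722 = 240069.

Total spending by buyers = 240069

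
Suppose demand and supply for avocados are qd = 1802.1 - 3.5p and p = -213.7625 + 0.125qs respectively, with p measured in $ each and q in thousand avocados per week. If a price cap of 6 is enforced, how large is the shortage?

Shortage = 23

Rewriting in direct form: qs = 1710.1 + 8p.
At p = 6: qd = 1781.1 and qs = 1758.1.
Shortage = qd - qs = 1781.1 - 1758.1 = 23.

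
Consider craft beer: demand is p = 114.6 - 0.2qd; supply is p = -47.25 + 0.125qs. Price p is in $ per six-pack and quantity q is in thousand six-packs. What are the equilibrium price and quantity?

Inverting to quantity form: qd = 573 - 5p and qs = 378 + 8p.
Equating demand and supply, 573 - 5p = 378 + 8p gives 13p = 195, so p* = 15.
Then q* = 573 - 5(15) = 498.

p* = 15, q* = 498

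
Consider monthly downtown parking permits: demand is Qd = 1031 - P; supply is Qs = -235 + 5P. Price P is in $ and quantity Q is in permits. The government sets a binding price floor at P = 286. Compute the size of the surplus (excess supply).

With P fixed at 286, quantity demanded is 745 and quantity supplied is 1195.
Surplus = Qs - Qd = 1195 - 745 = 450.

Surplus = 450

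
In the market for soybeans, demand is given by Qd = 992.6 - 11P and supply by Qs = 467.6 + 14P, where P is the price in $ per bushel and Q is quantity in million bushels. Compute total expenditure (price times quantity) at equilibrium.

At equilibrium Qd = Qs, so 992.6 - 11P = 467.6 + 14P; collecting terms, 525 = 25P and P* = 21.
Plugging P* into demand: Q* = 992.6 - 11(21) = 761.6.
Total expenditure = P* × Q* = 21 × 761.6 = 15993.6.

Total expenditure = 15993.6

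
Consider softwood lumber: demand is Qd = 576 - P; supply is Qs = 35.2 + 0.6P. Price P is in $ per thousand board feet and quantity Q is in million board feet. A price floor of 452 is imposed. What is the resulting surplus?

Evaluating both curves at the floor price 452 gives Qd = 124, Qs = 306.4.
Surplus = Qs - Qd = 306.4 - 124 = 182.4.

Surplus = 182.4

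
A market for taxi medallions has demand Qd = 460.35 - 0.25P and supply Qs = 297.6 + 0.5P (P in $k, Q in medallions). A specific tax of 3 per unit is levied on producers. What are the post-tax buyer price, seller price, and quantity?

Producers keep P_s = P_b - 3 per unit, so supply in terms of the buyer price is Qs = 296.1 + 0.5P_b.
Set Qd = Qs: 460.35 - 0.25P_b = 296.1 + 0.5P_b, so 164.25 = 0.75P_b and P_b = 219.
So P_s = 216 and the quantity traded is Q = 460.35 - 0.25(219) = 405.6.

P_b = 219, P_s = 216, Q = 405.6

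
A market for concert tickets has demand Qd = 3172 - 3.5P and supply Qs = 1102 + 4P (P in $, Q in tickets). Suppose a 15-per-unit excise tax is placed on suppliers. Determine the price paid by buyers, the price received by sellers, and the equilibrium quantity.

P_b = 284, P_s = 269, Q = 2178

With a tax of 15 on suppliers, they supply based on the net price P_s = P_b - 15, so Qs = 1042 + 4P_b.
Equate demand and the shifted supply: 3172 - 3.5P_b = 1042 + 4P_b, giving 7.5P_b = 2130, so P_b = 284.
Then P_s = 284 - 15 = 269 and Q = 3172 - 3.5(284) = 2178.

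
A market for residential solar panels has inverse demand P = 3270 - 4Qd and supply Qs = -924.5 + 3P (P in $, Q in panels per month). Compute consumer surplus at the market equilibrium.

Consumer surplus = 934344.5

Solving each curve for Q: Qd = 817.5 - 0.25P.
Set Qd = Qs: 817.5 - 0.25P = -924.5 + 3P, so 1742 = 3.25P and P* = 536.
Plugging P* into demand: Q* = 817.5 - 0.25(536) = 683.5.
Demand choke price (Qd = 0): P = 817.5/0.25 = 3270. Consumer surplus = ½ × (3270 - 536) × 683.5 = 934344.5.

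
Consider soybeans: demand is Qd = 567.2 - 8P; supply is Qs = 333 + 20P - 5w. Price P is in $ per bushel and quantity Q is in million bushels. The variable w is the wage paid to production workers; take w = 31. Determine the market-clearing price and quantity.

P* = 13.9, Q* = 456

With w = 31, supply is Qs = 178 + 20P.
At equilibrium Qd = Qs, so 567.2 - 8P = 178 + 20P; collecting terms, 389.2 = 28P and P* = 13.9.
Substitute back: Q* = 567.2 - 8(13.9) = 456.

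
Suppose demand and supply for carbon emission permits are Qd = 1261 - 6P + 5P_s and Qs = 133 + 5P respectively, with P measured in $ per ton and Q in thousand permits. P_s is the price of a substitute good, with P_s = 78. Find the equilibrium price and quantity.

With P_s = 78, demand is Qd = 1651 - 6P.
Set Qd = Qs: 1651 - 6P = 133 + 5P, so 1518 = 11P and P* = 138.
Then Q* = 1651 - 6(138) = 823.

P* = 138, Q* = 823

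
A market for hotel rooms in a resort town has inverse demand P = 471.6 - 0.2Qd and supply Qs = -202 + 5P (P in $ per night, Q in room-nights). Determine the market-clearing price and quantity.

P* = 256, Q* = 1078

Inverting to quantity form: Qd = 2358 - 5P.
Equating demand and supply, 2358 - 5P = -202 + 5P gives 10P = 2560, so P* = 256.
Then Q* = 2358 - 5(256) = 1078.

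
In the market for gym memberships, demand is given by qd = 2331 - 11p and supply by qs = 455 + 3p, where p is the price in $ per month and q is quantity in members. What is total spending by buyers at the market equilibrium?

Total spending by buyers = 114838

At equilibrium qd = qs, so 2331 - 11p = 455 + 3p; collecting terms, 1876 = 14p and p* = 134.
From the demand curve, q* = 2331 - 11(134) = 857.
Total spending by buyers = p* × q* = 134 × 857 = 114838.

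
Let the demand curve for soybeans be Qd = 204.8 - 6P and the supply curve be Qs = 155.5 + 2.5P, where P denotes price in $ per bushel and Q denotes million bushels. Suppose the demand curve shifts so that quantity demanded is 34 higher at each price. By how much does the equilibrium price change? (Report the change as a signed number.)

ΔP = 4

Equating demand and supply, 204.8 - 6P = 155.5 + 2.5P gives 8.5P = 49.3, so P* = 5.8.
Substitute back: Q* = 204.8 - 6(5.8) = 170.
After the shift, demand is Qd = 238.8 - 6P.
New equilibrium: 83.3 = 8.5P, so P = 9.8 and Q = 180.
ΔP = 9.8 - 5.8 = 4.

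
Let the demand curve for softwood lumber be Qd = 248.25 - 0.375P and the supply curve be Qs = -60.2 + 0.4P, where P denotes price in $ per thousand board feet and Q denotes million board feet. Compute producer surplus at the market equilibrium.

Producer surplus = 12251.25

Equating demand and supply, 248.25 - 0.375P = -60.2 + 0.4P gives 0.775P = 308.45, so P* = 398.
From the demand curve, Q* = 248.25 - 0.375(398) = 99.
Supply choke price (Qs = 0): P = 150.5. Producer surplus = ½ × (398 - 150.5) × 99 = 12251.25.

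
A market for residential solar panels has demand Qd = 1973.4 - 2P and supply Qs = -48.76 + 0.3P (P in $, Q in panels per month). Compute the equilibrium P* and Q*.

At equilibrium Qd = Qs, so 1973.4 - 2P = -48.76 + 0.3P; collecting terms, 2022.16 = 2.3P and P* = 879.2.
Substitute back: Q* = 1973.4 - 2(879.2) = 215.

P* = 879.2, Q* = 215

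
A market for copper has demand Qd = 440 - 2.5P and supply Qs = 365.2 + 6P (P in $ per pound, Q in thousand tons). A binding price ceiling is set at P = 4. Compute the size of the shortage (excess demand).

With P fixed at 4, quantity demanded is 430 and quantity supplied is 389.2.
Shortage = Qd - Qs = 430 - 389.2 = 40.8.

Shortage = 40.8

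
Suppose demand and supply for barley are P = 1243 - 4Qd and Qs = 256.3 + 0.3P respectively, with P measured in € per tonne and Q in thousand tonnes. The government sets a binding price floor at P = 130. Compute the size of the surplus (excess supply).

Surplus = 17.05

In direct form, Qd = 310.75 - 0.25P.
With P fixed at 130, quantity demanded is 278.25 and quantity supplied is 295.3.
Surplus = Qs - Qd = 295.3 - 278.25 = 17.05.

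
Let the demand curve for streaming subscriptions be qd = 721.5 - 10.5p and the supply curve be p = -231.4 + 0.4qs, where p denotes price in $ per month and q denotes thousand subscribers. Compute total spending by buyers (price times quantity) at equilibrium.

Solving each curve for q: qs = 578.5 + 2.5p.
At equilibrium qd = qs, so 721.5 - 10.5p = 578.5 + 2.5p; collecting terms, 143 = 13p and p* = 11.
From the demand curve, q* = 721.5 - 10.5(11) = 606.
Total spending by buyers = p* × q* = 11 × 606 = 6666.

Total spending by buyers = 6666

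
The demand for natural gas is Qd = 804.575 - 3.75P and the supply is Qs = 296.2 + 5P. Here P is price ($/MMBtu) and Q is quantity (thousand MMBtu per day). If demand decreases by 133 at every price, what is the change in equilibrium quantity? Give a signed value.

ΔQ = -76

The market clears where 804.575 - 3.75P = 296.2 + 5P. Rearranging, 8.75P = 508.375, hence P* = 58.1.
From the demand curve, Q* = 804.575 - 3.75(58.1) = 586.7.
After the shift, demand is Qd = 671.575 - 3.75P.
The new intersection has 375.375 = 8.75P, i.e. P = 42.9, Q = 510.7.
ΔQ = 510.7 - 586.7 = -76.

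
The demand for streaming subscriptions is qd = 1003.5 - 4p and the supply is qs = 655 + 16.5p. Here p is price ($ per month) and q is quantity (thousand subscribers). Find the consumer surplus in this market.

Consumer surplus = 109395.03125

Equating demand and supply, 1003.5 - 4p = 655 + 16.5p gives 20.5p = 348.5, so p* = 17.
Then q* = 1003.5 - 4(17) = 935.5.
Demand choke price (qd = 0): p = 1003.5/4 = 250.875. Consumer surplus = ½ × (250.875 - 17) × 935.5 = 109395.03125.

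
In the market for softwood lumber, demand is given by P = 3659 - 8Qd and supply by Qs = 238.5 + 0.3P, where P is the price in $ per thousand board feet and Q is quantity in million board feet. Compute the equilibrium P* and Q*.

Solving each curve for Q: Qd = 457.375 - 0.125P.
At equilibrium Qd = Qs, so 457.375 - 0.125P = 238.5 + 0.3P; collecting terms, 218.875 = 0.425P and P* = 515.
Then Q* = 457.375 - 0.125(515) = 393.

P* = 515, Q* = 393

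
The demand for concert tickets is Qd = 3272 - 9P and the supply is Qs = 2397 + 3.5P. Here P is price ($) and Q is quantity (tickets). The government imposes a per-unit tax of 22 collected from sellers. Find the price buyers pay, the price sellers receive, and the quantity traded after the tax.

P_b = 76.16, P_s = 54.16, Q = 2586.56

The tax drives a wedge P_b - P_s = 22. Substituting P_s = P_b - 22 into supply: Qs = 2320 + 3.5P_b.
Equate demand and the shifted supply: 3272 - 9P_b = 2320 + 3.5P_b, giving 12.5P_b = 952, so P_b = 76.16.
So P_s = 54.16 and the quantity traded is Q = 3272 - 9(76.16) = 2586.56.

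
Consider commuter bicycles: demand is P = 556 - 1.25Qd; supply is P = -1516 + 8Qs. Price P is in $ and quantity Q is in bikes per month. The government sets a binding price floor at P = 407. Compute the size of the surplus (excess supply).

Surplus = 121.175

Rewriting in direct form: Qd = 444.8 - 0.8P and Qs = 189.5 + 0.125P.
At P = 407: Qd = 119.2 and Qs = 240.375.
Surplus = Qs - Qd = 240.375 - 119.2 = 121.175.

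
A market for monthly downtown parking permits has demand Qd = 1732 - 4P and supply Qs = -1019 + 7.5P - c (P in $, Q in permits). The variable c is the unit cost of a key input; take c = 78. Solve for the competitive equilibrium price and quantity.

P* = 246, Q* = 748

With c = 78, supply is Qs = -1097 + 7.5P.
The market clears where 1732 - 4P = -1097 + 7.5P. Rearranging, 11.5P = 2829, hence P* = 246.
Plugging P* into demand: Q* = 1732 - 4(246) = 748.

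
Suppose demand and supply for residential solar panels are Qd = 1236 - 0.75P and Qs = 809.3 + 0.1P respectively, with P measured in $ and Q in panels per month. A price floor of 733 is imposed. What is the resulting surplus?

At P = 733: Qd = 686.25 and Qs = 882.6.
Surplus = Qs - Qd = 882.6 - 686.25 = 196.35.

Surplus = 196.35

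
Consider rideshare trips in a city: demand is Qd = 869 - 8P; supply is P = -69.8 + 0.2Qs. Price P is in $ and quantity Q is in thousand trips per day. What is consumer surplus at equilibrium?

Consumer surplus = 18837.5625

Inverting to quantity form: Qs = 349 + 5P.
Set Qd = Qs: 869 - 8P = 349 + 5P, so 520 = 13P and P* = 40.
Substitute back: Q* = 869 - 8(40) = 549.
Demand choke price (Qd = 0): P = 869/8 = 108.625. Consumer surplus = ½ × (108.625 - 40) × 549 = 18837.5625.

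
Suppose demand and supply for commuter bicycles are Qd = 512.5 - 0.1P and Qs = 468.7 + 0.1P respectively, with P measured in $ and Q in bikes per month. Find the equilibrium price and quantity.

At equilibrium Qd = Qs, so 512.5 - 0.1P = 468.7 + 0.1P; collecting terms, 43.8 = 0.2P and P* = 219.
Then Q* = 512.5 - 0.1(219) = 490.6.

P* = 219, Q* = 490.6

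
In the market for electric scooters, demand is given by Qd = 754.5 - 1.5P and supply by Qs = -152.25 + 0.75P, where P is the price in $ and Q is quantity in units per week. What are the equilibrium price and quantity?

Equating demand and supply, 754.5 - 1.5P = -152.25 + 0.75P gives 2.25P = 906.75, so P* = 403.
From the demand curve, Q* = 754.5 - 1.5(403) = 150.

P* = 403, Q* = 150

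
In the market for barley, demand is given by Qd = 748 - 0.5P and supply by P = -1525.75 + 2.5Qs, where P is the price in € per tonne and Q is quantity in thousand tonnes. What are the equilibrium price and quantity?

Inverting to quantity form: Qs = 610.3 + 0.4P.
The market clears where 748 - 0.5P = 610.3 + 0.4P. Rearranging, 0.9P = 137.7, hence P* = 153.
Plugging P* into demand: Q* = 748 - 0.5(153) = 671.5.

P* = 153, Q* = 671.5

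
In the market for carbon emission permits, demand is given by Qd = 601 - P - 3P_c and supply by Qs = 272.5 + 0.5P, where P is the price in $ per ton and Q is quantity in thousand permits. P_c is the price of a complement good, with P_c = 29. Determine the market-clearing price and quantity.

With P_c = 29, demand is Qd = 514 - P.
Equating demand and supply, 514 - P = 272.5 + 0.5P gives 1.5P = 241.5, so P* = 161.
Plugging P* into demand: Q* = 514 - 161 = 353.

P* = 161, Q* = 353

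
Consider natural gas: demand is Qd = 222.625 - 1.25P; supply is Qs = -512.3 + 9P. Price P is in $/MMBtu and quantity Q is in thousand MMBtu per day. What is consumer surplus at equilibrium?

At equilibrium Qd = Qs, so 222.625 - 1.25P = -512.3 + 9P; collecting terms, 734.925 = 10.25P and P* = 71.7.
Substitute back: Q* = 222.625 - 1.25(71.7) = 133.
Demand choke price (Qd = 0): P = 222.625/1.25 = 178.1. Consumer surplus = ½ × (178.1 - 71.7) × 133 = 7075.6.

Consumer surplus = 7075.6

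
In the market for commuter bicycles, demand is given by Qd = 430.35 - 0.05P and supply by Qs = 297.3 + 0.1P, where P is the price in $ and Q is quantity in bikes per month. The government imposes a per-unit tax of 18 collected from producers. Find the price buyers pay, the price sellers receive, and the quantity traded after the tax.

The tax drives a wedge P_b - P_s = 18. Substituting P_s = P_b - 18 into supply: Qs = 295.5 + 0.1P_b.
Equate demand and the shifted supply: 430.35 - 0.05P_b = 295.5 + 0.1P_b, giving 0.15P_b = 134.85, so P_b = 899.
Then P_s = 899 - 18 = 881 and Q = 430.35 - 0.05(899) = 385.4.

P_b = 899, P_s = 881, Q = 385.4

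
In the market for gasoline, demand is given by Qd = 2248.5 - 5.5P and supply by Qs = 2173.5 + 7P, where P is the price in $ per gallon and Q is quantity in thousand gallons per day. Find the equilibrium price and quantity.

P* = 6, Q* = 2215.5

At equilibrium Qd = Qs, so 2248.5 - 5.5P = 2173.5 + 7P; collecting terms, 75 = 12.5P and P* = 6.
From the demand curve, Q* = 2248.5 - 5.5(6) = 2215.5.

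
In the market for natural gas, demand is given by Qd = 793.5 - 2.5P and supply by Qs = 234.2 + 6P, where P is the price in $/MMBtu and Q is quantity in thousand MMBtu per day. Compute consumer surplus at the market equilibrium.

Equating demand and supply, 793.5 - 2.5P = 234.2 + 6P gives 8.5P = 559.3, so P* = 65.8.
Substitute back: Q* = 793.5 - 2.5(65.8) = 629.
Demand choke price (Qd = 0): P = 793.5/2.5 = 317.4. Consumer surplus = ½ × (317.4 - 65.8) × 629 = 79128.2.

Consumer surplus = 79128.2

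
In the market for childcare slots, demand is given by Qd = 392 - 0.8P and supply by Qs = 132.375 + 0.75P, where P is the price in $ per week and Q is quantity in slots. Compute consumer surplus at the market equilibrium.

Consumer surplus = 41602.5

Equating demand and supply, 392 - 0.8P = 132.375 + 0.75P gives 1.55P = 259.625, so P* = 167.5.
Substitute back: Q* = 392 - 0.8(167.5) = 258.
Demand choke price (Qd = 0): P = 392/0.8 = 490. Consumer surplus = ½ × (490 - 167.5) × 258 = 41602.5.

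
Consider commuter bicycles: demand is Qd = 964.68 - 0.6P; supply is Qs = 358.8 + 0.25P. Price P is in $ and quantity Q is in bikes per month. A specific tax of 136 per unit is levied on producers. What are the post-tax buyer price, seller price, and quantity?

P_b = 752.8, P_s = 616.8, Q = 513

The tax drives a wedge P_b - P_s = 136. Substituting P_s = P_b - 136 into supply: Qs = 324.8 + 0.25P_b.
Set Qd = Qs: 964.68 - 0.6P_b = 324.8 + 0.25P_b, so 639.88 = 0.85P_b and P_b = 752.8.
Then P_s = 752.8 - 136 = 616.8 and Q = 964.68 - 0.6(752.8) = 513.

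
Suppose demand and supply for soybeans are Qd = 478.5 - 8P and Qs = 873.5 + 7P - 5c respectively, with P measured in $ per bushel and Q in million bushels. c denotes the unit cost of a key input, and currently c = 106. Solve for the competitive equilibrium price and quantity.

With c = 106, supply is Qs = 343.5 + 7P.
Equating demand and supply, 478.5 - 8P = 343.5 + 7P gives 15P = 135, so P* = 9.
Then Q* = 478.5 - 8(9) = 406.5.

P* = 9, Q* = 406.5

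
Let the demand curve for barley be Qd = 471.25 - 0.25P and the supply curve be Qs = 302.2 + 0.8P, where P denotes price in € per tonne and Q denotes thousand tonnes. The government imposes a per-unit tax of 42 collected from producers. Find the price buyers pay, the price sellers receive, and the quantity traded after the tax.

With a tax of 42 on producers, they supply based on the net price P_s = P_b - 42, so Qs = 268.6 + 0.8P_b.
Equate demand and the shifted supply: 471.25 - 0.25P_b = 268.6 + 0.8P_b, giving 1.05P_b = 202.65, so P_b = 193.
Then P_s = 193 - 42 = 151 and Q = 471.25 - 0.25(193) = 423.

P_b = 193, P_s = 151, Q = 423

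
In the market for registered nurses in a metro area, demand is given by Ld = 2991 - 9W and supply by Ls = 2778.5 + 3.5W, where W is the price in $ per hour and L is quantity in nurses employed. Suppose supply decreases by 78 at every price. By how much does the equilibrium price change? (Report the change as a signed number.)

At equilibrium Ld = Ls, so 2991 - 9W = 2778.5 + 3.5W; collecting terms, 212.5 = 12.5W and W* = 17.
From the demand curve, L* = 2991 - 9(17) = 2838.
After the shift, supply is Ls = 2700.5 + 3.5W.
Re-solving, 12.5W = 290.5 gives W = 23.24 and L = 2781.84.
ΔW = 23.24 - 17 = 6.24.

ΔW = 6.24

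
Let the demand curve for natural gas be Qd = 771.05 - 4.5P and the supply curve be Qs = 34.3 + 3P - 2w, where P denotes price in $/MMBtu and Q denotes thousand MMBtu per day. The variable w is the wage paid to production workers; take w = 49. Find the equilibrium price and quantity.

P* = 111.3, Q* = 270.2

With w = 49, supply is Qs = -63.7 + 3P.
Equating demand and supply, 771.05 - 4.5P = -63.7 + 3P gives 7.5P = 834.75, so P* = 111.3.
Then Q* = 771.05 - 4.5(111.3) = 270.2.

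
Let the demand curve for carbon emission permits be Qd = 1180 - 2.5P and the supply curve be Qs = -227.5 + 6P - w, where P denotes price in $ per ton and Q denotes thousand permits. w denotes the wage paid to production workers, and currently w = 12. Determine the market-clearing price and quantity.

P* = 167, Q* = 762.5

With w = 12, supply is Qs = -239.5 + 6P.
The market clears where 1180 - 2.5P = -239.5 + 6P. Rearranging, 8.5P = 1419.5, hence P* = 167.
Plugging P* into demand: Q* = 1180 - 2.5(167) = 762.5.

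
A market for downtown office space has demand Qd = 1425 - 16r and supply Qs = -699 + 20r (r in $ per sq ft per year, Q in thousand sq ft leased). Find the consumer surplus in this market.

Equating demand and supply, 1425 - 16r = -699 + 20r gives 36r = 2124, so r* = 59.
Substitute back: Q* = 1425 - 16(59) = 481.
Demand choke price (Qd = 0): r = 1425/16 = 89.0625. Consumer surplus = ½ × (89.0625 - 59) × 481 = 7230.03125.

Consumer surplus = 7230.03125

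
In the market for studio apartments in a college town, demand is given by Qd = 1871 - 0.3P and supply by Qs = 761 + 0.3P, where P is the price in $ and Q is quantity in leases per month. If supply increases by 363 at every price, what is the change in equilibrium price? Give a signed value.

At equilibrium Qd = Qs, so 1871 - 0.3P = 761 + 0.3P; collecting terms, 1110 = 0.6P and P* = 1850.
Substitute back: Q* = 1871 - 0.3(1850) = 1316.
After the shift, supply is Qs = 1124 + 0.3P.
Re-solving, 0.6P = 747 gives P = 1245 and Q = 1497.5.
ΔP = 1245 - 1850 = -605.

ΔP = -605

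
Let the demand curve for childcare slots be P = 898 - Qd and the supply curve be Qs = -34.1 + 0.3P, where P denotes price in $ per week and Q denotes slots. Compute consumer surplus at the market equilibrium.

Solving each curve for Q: Qd = 898 - P.
Equating demand and supply, 898 - P = -34.1 + 0.3P gives 1.3P = 932.1, so P* = 717.
From the demand curve, Q* = 898 - 717 = 181.
Demand choke price (Qd = 0): P = 898. Consumer surplus = ½ × (898 - 717) × 181 = 16380.5.

Consumer surplus = 16380.5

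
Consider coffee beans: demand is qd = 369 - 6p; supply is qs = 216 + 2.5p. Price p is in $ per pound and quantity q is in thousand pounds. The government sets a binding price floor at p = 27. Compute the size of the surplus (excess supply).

Surplus = 76.5

At p = 27: qd = 207 and qs = 283.5.
Surplus = qs - qd = 283.5 - 207 = 76.5.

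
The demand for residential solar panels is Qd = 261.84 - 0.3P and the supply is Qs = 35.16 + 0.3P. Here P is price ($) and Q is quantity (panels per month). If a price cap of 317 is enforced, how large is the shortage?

At P = 317: Qd = 166.74 and Qs = 130.26.
Shortage = Qd - Qs = 166.74 - 130.26 = 36.48.

Shortage = 36.48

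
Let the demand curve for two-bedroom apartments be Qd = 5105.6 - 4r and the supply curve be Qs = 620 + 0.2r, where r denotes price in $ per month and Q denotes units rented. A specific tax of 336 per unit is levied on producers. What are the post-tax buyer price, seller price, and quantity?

r_b = 1084, r_s = 748, Q = 769.6

The tax drives a wedge r_b - r_s = 336. Substituting r_s = r_b - 336 into supply: Qs = 552.8 + 0.2r_b.
Set Qd = Qs: 5105.6 - 4r_b = 552.8 + 0.2r_b, so 4552.8 = 4.2r_b and r_b = 1084.
So r_s = 748 and the quantity traded is Q = 5105.6 - 4(1084) = 769.6.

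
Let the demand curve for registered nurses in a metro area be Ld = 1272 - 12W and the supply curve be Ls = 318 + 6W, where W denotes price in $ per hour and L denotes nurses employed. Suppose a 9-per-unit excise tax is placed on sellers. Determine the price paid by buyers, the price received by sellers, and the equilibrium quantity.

The tax drives a wedge W_b - W_s = 9. Substituting W_s = W_b - 9 into supply: Ls = 264 + 6W_b.
Market clearing requires 1272 - 12W_b = 264 + 6W_b; hence 1008 = 18W_b and W_b = 56.
Then W_s = 56 - 9 = 47 and L = 1272 - 12(56) = 600.

W_b = 56, W_s = 47, L = 600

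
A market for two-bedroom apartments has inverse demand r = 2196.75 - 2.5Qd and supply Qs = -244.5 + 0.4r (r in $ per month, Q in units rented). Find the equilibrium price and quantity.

r* = 1404, Q* = 317.1

Inverting to quantity form: Qd = 878.7 - 0.4r.
Equating demand and supply, 878.7 - 0.4r = -244.5 + 0.4r gives 0.8r = 1123.2, so r* = 1404.
Plugging r* into demand: Q* = 878.7 - 0.4(1404) = 317.1.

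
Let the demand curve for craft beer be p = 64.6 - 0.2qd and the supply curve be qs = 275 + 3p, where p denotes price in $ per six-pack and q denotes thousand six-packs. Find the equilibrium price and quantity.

Solving each curve for q: qd = 323 - 5p.
At equilibrium qd = qs, so 323 - 5p = 275 + 3p; collecting terms, 48 = 8p and p* = 6.
Substitute back: q* = 323 - 5(6) = 293.

p* = 6, q* = 293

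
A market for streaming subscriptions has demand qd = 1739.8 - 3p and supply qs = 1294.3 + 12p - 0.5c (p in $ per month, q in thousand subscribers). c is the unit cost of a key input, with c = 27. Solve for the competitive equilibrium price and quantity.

p* = 30.6, q* = 1648

With c = 27, supply is qs = 1280.8 + 12p.
The market clears where 1739.8 - 3p = 1280.8 + 12p. Rearranging, 15p = 459, hence p* = 30.6.
Then q* = 1739.8 - 3(30.6) = 1648.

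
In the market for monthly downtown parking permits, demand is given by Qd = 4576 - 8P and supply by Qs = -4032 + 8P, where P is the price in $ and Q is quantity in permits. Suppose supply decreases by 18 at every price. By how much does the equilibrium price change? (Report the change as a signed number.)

The market clears where 4576 - 8P = -4032 + 8P. Rearranging, 16P = 8608, hence P* = 538.
Substitute back: Q* = 4576 - 8(538) = 272.
After the shift, supply is Qs = -4050 + 8P.
The new intersection has 8626 = 16P, i.e. P = 539.125, Q = 263.
ΔP = 539.125 - 538 = 1.125.

ΔP = 1.125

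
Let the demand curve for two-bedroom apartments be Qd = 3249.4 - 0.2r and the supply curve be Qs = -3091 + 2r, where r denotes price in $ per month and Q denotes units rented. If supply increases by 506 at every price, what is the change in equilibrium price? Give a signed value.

At equilibrium Qd = Qs, so 3249.4 - 0.2r = -3091 + 2r; collecting terms, 6340.4 = 2.2r and r* = 2882.
Substitute back: Q* = 3249.4 - 0.2(2882) = 2673.
After the shift, supply is Qs = -2585 + 2r.
New equilibrium: 5834.4 = 2.2r, so r = 2652 and Q = 2719.
Δr = 2652 - 2882 = -230.

Δr = -230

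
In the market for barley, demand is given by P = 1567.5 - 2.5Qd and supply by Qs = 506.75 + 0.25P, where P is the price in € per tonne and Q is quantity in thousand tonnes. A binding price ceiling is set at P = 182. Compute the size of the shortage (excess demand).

Shortage = 1.95

Rewriting in direct form: Qd = 627 - 0.4P.
With P fixed at 182, quantity demanded is 554.2 and quantity supplied is 552.25.
Shortage = Qd - Qs = 554.2 - 552.25 = 1.95.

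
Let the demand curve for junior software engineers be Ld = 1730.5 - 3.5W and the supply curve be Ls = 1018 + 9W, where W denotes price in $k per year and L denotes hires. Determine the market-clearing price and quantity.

W* = 57, L* = 1531

The market clears where 1730.5 - 3.5W = 1018 + 9W. Rearranging, 12.5W = 712.5, hence W* = 57.
From the demand curve, L* = 1730.5 - 3.5(57) = 1531.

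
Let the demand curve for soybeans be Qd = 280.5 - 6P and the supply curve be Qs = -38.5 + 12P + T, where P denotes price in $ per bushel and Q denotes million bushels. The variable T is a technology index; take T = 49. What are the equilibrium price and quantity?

P* = 15, Q* = 190.5

With T = 49, supply is Qs = 10.5 + 12P.
At equilibrium Qd = Qs, so 280.5 - 6P = 10.5 + 12P; collecting terms, 270 = 18P and P* = 15.
Plugging P* into demand: Q* = 280.5 - 6(15) = 190.5.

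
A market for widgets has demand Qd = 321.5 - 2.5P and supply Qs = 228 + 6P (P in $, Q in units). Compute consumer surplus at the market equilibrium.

Set Qd = Qs: 321.5 - 2.5P = 228 + 6P, so 93.5 = 8.5P and P* = 11.
From the demand curve, Q* = 321.5 - 2.5(11) = 294.
Demand choke price (Qd = 0): P = 321.5/2.5 = 128.6. Consumer surplus = ½ × (128.6 - 11) × 294 = 17287.2.

Consumer surplus = 17287.2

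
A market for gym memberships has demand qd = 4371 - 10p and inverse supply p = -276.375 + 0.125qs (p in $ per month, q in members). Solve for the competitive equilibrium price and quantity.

p* = 120, q* = 3171

Inverting to quantity form: qs = 2211 + 8p.
At equilibrium qd = qs, so 4371 - 10p = 2211 + 8p; collecting terms, 2160 = 18p and p* = 120.
Substitute back: q* = 4371 - 10(120) = 3171.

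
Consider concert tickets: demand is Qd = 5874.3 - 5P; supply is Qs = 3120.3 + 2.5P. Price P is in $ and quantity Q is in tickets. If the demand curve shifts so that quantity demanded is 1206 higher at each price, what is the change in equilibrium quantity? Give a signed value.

The market clears where 5874.3 - 5P = 3120.3 + 2.5P. Rearranging, 7.5P = 2754, hence P* = 367.2.
Then Q* = 5874.3 - 5(367.2) = 4038.3.
After the shift, demand is Qd = 7080.3 - 5P.
New equilibrium: 3960 = 7.5P, so P = 528 and Q = 4440.3.
ΔQ = 4440.3 - 4038.3 = 402.

ΔQ = 402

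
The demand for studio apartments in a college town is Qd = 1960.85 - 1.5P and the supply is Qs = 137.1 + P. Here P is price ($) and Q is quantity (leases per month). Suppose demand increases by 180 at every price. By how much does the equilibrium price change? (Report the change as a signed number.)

Set Qd = Qs: 1960.85 - 1.5P = 137.1 + P, so 1823.75 = 2.5P and P* = 729.5.
Plugging P* into demand: Q* = 1960.85 - 1.5(729.5) = 866.6.
After the shift, demand is Qd = 2140.85 - 1.5P.
The new intersection has 2003.75 = 2.5P, i.e. P = 801.5, Q = 938.6.
ΔP = 801.5 - 729.5 = 72.

ΔP = 72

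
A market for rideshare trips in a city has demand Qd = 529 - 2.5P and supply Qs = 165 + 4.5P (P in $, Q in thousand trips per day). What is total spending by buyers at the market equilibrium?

The market clears where 529 - 2.5P = 165 + 4.5P. Rearranging, 7P = 364, hence P* = 52.
Substitute back: Q* = 529 - 2.5(52) = 399.
Total spending by buyers = P* × Q* = 52 × 399 = 20748.

Total spending by buyers = 20748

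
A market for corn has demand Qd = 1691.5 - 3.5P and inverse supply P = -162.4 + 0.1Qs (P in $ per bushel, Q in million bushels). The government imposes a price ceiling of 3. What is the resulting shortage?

Solving each curve for Q: Qs = 1624 + 10P.
At P = 3: Qd = 1681 and Qs = 1654.
Shortage = Qd - Qs = 1681 - 1654 = 27.

Shortage = 27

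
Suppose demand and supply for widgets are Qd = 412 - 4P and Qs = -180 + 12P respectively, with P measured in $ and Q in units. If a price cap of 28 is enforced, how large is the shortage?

Shortage = 144

At P = 28: Qd = 300 and Qs = 156.
Shortage = Qd - Qs = 300 - 156 = 144.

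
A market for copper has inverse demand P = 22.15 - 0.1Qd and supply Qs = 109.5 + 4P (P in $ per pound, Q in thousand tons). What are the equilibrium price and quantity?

Rewriting in direct form: Qd = 221.5 - 10P.
Set Qd = Qs: 221.5 - 10P = 109.5 + 4P, so 112 = 14P and P* = 8.
Substitute back: Q* = 221.5 - 10(8) = 141.5.

P* = 8, Q* = 141.5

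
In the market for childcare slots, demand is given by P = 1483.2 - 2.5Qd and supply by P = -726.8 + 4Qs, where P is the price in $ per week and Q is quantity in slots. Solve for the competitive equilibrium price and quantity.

P* = 633.2, Q* = 340

In direct form, Qd = 593.28 - 0.4P and Qs = 181.7 + 0.25P.
Equating demand and supply, 593.28 - 0.4P = 181.7 + 0.25P gives 0.65P = 411.58, so P* = 633.2.
Plugging P* into demand: Q* = 593.28 - 0.4(633.2) = 340.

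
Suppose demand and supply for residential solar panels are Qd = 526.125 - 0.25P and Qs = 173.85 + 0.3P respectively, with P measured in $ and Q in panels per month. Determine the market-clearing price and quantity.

P* = 640.5, Q* = 366

At equilibrium Qd = Qs, so 526.125 - 0.25P = 173.85 + 0.3P; collecting terms, 352.275 = 0.55P and P* = 640.5.
Substitute back: Q* = 526.125 - 0.25(640.5) = 366.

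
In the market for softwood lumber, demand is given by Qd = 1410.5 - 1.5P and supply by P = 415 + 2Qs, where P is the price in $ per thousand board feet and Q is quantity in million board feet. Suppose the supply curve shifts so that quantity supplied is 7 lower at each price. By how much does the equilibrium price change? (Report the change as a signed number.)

ΔP = 3.5

Rewriting in direct form: Qs = -207.5 + 0.5P.
The market clears where 1410.5 - 1.5P = -207.5 + 0.5P. Rearranging, 2P = 1618, hence P* = 809.
Plugging P* into demand: Q* = 1410.5 - 1.5(809) = 197.
After the shift, supply is Qs = -214.5 + 0.5P.
Re-solving, 2P = 1625 gives P = 812.5 and Q = 191.75.
ΔP = 812.5 - 809 = 3.5.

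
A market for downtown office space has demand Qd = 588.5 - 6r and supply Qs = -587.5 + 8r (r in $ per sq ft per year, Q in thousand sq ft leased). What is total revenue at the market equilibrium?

Set Qd = Qs: 588.5 - 6r = -587.5 + 8r, so 1176 = 14r and r* = 84.
Plugging r* into demand: Q* = 588.5 - 6(84) = 84.5.
Total revenue = r* × Q* = 84 × 84.5 = 7098.

Total revenue = 7098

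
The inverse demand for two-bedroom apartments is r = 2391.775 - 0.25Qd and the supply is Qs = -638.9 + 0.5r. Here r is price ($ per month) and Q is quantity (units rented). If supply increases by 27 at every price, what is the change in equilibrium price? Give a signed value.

In direct form, Qd = 9567.1 - 4r.
At equilibrium Qd = Qs, so 9567.1 - 4r = -638.9 + 0.5r; collecting terms, 10206 = 4.5r and r* = 2268.
From the demand curve, Q* = 9567.1 - 4(2268) = 495.1.
After the shift, supply is Qs = -611.9 + 0.5r.
New equilibrium: 10179 = 4.5r, so r = 2262 and Q = 519.1.
Δr = 2262 - 2268 = -6.

Δr = -6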